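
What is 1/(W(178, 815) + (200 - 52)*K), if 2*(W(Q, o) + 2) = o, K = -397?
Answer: -2/116701 ≈ -1.7138e-5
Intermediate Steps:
W(Q, o) = -2 + o/2
1/(W(178, 815) + (200 - 52)*K) = 1/((-2 + (½)*815) + (200 - 52)*(-397)) = 1/((-2 + 815/2) + 148*(-397)) = 1/(811/2 - 58756) = 1/(-116701/2) = -2/116701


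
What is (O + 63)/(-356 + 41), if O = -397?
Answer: 334/315 ≈ 1.0603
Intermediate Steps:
(O + 63)/(-356 + 41) = (-397 + 63)/(-356 + 41) = -334/(-315) = -334*(-1/315) = 334/315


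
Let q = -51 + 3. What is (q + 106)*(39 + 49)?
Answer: 5104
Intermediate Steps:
q = -48
(q + 106)*(39 + 49) = (-48 + 106)*(39 + 49) = 58*88 = 5104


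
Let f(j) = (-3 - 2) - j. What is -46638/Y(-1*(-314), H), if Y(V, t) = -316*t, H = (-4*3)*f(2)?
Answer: 7773/4424 ≈ 1.7570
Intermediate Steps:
f(j) = -5 - j
H = 84 (H = (-4*3)*(-5 - 1*2) = -12*(-5 - 2) = -12*(-7) = 84)
-46638/Y(-1*(-314), H) = -46638/((-316*84)) = -46638/(-26544) = -46638*(-1/26544) = 7773/4424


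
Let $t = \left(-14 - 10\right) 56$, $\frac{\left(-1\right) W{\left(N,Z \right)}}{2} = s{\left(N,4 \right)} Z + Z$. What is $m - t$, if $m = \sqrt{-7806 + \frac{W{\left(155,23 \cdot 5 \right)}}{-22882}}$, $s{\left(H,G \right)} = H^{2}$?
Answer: $1344 + \frac{4 i \sqrt{61885410131}}{11441} \approx 1344.0 + 86.974 i$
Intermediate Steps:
$W{\left(N,Z \right)} = - 2 Z - 2 Z N^{2}$ ($W{\left(N,Z \right)} = - 2 \left(N^{2} Z + Z\right) = - 2 \left(Z N^{2} + Z\right) = - 2 \left(Z + Z N^{2}\right) = - 2 Z - 2 Z N^{2}$)
$t = -1344$ ($t = \left(-24\right) 56 = -1344$)
$m = \frac{4 i \sqrt{61885410131}}{11441}$ ($m = \sqrt{-7806 + \frac{\left(-2\right) 23 \cdot 5 \left(1 + 155^{2}\right)}{-22882}} = \sqrt{-7806 + \left(-2\right) 115 \left(1 + 24025\right) \left(- \frac{1}{22882}\right)} = \sqrt{-7806 + \left(-2\right) 115 \cdot 24026 \left(- \frac{1}{22882}\right)} = \sqrt{-7806 - - \frac{2762990}{11441}} = \sqrt{-7806 + \frac{2762990}{11441}} = \sqrt{- \frac{86545456}{11441}} = \frac{4 i \sqrt{61885410131}}{11441} \approx 86.974 i$)
$m - t = \frac{4 i \sqrt{61885410131}}{11441} - -1344 = \frac{4 i \sqrt{61885410131}}{11441} + 1344 = 1344 + \frac{4 i \sqrt{61885410131}}{11441}$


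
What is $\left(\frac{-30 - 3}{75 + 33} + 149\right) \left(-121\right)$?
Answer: $- \frac{647713}{36} \approx -17992.0$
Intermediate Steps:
$\left(\frac{-30 - 3}{75 + 33} + 149\right) \left(-121\right) = \left(- \frac{33}{108} + 149\right) \left(-121\right) = \left(\left(-33\right) \frac{1}{108} + 149\right) \left(-121\right) = \left(- \frac{11}{36} + 149\right) \left(-121\right) = \frac{5353}{36} \left(-121\right) = - \frac{647713}{36}$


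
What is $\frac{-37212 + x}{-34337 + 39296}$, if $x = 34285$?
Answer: $- \frac{2927}{4959} \approx -0.59024$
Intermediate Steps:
$\frac{-37212 + x}{-34337 + 39296} = \frac{-37212 + 34285}{-34337 + 39296} = - \frac{2927}{4959}$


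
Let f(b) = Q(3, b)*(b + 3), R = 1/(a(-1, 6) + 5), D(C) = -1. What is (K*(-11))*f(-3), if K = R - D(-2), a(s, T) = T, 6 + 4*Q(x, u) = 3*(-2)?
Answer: 0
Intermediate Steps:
Q(x, u) = -3 (Q(x, u) = -3/2 + (3*(-2))/4 = -3/2 + (¼)*(-6) = -3/2 - 3/2 = -3)
R = 1/11 (R = 1/(6 + 5) = 1/11 ≈ 0.090909)
K = 12/11 (K = 1/11 - 1*(-1) = 1/11 + 1 = 12/11 ≈ 1.0909)
f(b) = -9 - 3*b (f(b) = -3*(b + 3) = -3*(3 + b) = -9 - 3*b)
(K*(-11))*f(-3) = ((12/11)*(-11))*(-9 - 3*(-3)) = -12*(-9 + 9) = -12*0 = 0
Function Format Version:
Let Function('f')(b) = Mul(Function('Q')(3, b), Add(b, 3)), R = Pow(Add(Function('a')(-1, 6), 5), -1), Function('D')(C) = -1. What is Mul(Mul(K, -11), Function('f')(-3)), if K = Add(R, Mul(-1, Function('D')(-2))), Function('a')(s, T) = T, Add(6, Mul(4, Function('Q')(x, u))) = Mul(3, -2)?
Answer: 0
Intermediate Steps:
Function('Q')(x, u) = -3 (Function('Q')(x, u) = Add(Rational(-3, 2), Mul(Rational(1, 4), Mul(3, -2))) = Add(Rational(-3, 2), Mul(Rational(1, 4), -6)) = Add(Rational(-3, 2), Rational(-3, 2)) = -3)
R = Rational(1, 11) (R = Pow(Add(6, 5), -1) = Pow(11, -1) = Rational(1, 11) ≈ 0.090909)
K = Rational(12, 11) (K = Add(Rational(1, 11), Mul(-1, -1)) = Add(Rational(1, 11), 1) = Rational(12, 11) ≈ 1.0909)
Function('f')(b) = Add(-9, Mul(-3, b)) (Function('f')(b) = Mul(-3, Add(b, 3)) = Mul(-3, Add(3, b)) = Add(-9, Mul(-3, b)))
Mul(Mul(K, -11), Function('f')(-3)) = Mul(Mul(Rational(12, 11), -11), Add(-9, Mul(-3, -3))) = Mul(-12, Add(-9, 9)) = Mul(-12, 0) = 0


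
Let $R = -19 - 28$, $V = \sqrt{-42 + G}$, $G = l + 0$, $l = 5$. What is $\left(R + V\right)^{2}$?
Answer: $\left(47 - i \sqrt{37}\right)^{2} \approx 2172.0 - 571.78 i$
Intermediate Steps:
$G = 5$ ($G = 5 + 0 = 5$)
$V = i \sqrt{37}$ ($V = \sqrt{-42 + 5} = \sqrt{-37} = i \sqrt{37} \approx 6.0828 i$)
$R = -47$ ($R = -19 - 28 = -47$)
$\left(R + V\right)^{2} = \left(-47 + i \sqrt{37}\right)^{2}$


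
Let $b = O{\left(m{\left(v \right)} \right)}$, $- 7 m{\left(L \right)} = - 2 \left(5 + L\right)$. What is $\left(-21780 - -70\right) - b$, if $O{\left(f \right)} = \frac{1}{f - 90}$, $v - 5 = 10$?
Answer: $- \frac{12808893}{590} \approx -21710.0$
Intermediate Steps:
$v = 15$ ($v = 5 + 10 = 15$)
$m{\left(L \right)} = \frac{10}{7} + \frac{2 L}{7}$ ($m{\left(L \right)} = - \frac{\left(-2\right) \left(5 + L\right)}{7} = - \frac{-10 - 2 L}{7} = \frac{10}{7} + \frac{2 L}{7}$)
$O{\left(f \right)} = \frac{1}{-90 + f}$
$b = - \frac{7}{590}$ ($b = \frac{1}{-90 + \left(\frac{10}{7} + \frac{2}{7} \cdot 15\right)} = \frac{1}{-90 + \left(\frac{10}{7} + \frac{30}{7}\right)} = \frac{1}{-90 + \frac{40}{7}} = \frac{1}{- \frac{590}{7}} = - \frac{7}{590} \approx -0.011864$)
$\left(-21780 - -70\right) - b = \left(-21780 - -70\right) - - \frac{7}{590} = \left(-21780 + 70\right) + \frac{7}{590} = -21710 + \frac{7}{590} = - \frac{12808893}{590}$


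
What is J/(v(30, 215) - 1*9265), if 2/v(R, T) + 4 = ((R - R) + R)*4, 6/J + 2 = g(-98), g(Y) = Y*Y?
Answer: -58/859969523 ≈ -6.7444e-8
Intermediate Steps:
g(Y) = Y**2
J = 3/4801 (J = 6/(-2 + (-98)**2) = 6/(-2 + 9604) = 6/9602 = 6*(1/9602) = 3/4801 ≈ 0.00062487)
v(R, T) = 2/(-4 + 4*R) (v(R, T) = 2/(-4 + ((R - R) + R)*4) = 2/(-4 + (0 + R)*4) = 2/(-4 + R*4) = 2/(-4 + 4*R))
J/(v(30, 215) - 1*9265) = 3/(4801*(1/(2*(-1 + 30)) - 1*9265)) = 3/(4801*((1/2)/29 - 9265)) = 3/(4801*((1/2)*(1/29) - 9265)) = 3/(4801*(1/58 - 9265)) = 3/(4801*(-537369/58)) = (3/4801)*(-58/537369) = -58/859969523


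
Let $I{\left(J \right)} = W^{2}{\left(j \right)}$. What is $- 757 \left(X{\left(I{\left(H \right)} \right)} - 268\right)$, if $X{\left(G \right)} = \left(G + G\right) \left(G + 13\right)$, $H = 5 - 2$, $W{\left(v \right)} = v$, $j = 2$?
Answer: $99924$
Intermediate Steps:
$H = 3$ ($H = 5 - 2 = 3$)
$I{\left(J \right)} = 4$ ($I{\left(J \right)} = 2^{2} = 4$)
$X{\left(G \right)} = 2 G \left(13 + G\right)$
$- 757 \left(X{\left(I{\left(H \right)} \right)} - 268\right) = - 757 \left(2 \cdot 4 \left(13 + 4\right) - 268\right) = - 757 \left(2 \cdot 4 \cdot 17 - 268\right) = - 757 \left(136 - 268\right) = \left(-757\right) \left(-132\right) = 99924$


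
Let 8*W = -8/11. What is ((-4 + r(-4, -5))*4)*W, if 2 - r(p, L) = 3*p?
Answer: -40/11 ≈ -3.6364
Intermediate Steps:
r(p, L) = 2 - 3*p
W = -1/11 (W = (-8/11)/8 = (-8*1/11)/8 = (1/8)*(-8/11) = -1/11 ≈ -0.090909)
((-4 + r(-4, -5))*4)*W = ((-4 + (2 - 3*(-4)))*4)*(-1/11) = ((-4 + (2 + 12))*4)*(-1/11) = ((-4 + 14)*4)*(-1/11) = (10*4)*(-1/11) = 40*(-1/11) = -40/11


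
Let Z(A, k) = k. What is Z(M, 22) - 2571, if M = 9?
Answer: -2549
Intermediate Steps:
Z(M, 22) - 2571 = 22 - 2571 = -2549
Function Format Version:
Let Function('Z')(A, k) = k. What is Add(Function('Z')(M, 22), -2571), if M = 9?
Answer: -2549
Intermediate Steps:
Add(Function('Z')(M, 22), -2571) = Add(22, -2571) = -2549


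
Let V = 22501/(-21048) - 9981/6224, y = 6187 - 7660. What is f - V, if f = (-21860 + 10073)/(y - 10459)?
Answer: 178807393519/48847651152 ≈ 3.6605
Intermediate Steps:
y = -1473
V = -43765789/16375344 (V = 22501*(-1/21048) - 9981*1/6224 = -22501/21048 - 9981/6224 = -43765789/16375344 ≈ -2.6727)
f = 11787/11932 (f = (-21860 + 10073)/(-1473 - 10459) = -11787/(-11932) = -11787*(-1/11932) = 11787/11932 ≈ 0.98785)
f - V = 11787/11932 - 1*(-43765789/16375344) = 11787/11932 + 43765789/16375344 = 178807393519/48847651152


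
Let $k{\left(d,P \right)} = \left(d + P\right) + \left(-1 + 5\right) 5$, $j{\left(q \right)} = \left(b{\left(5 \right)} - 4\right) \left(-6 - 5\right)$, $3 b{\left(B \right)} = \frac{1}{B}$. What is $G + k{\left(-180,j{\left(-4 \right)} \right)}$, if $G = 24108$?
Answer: $\frac{359869}{15} \approx 23991.0$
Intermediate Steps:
$b{\left(B \right)} = \frac{1}{3 B}$
$j{\left(q \right)} = \frac{649}{15}$ ($j{\left(q \right)} = \left(\frac{1}{3 \cdot 5} - 4\right) \left(-6 - 5\right) = \left(\frac{1}{3} \cdot \frac{1}{5} - 4\right) \left(-11\right) = \left(\frac{1}{15} - 4\right) \left(-11\right) = \left(- \frac{59}{15}\right) \left(-11\right) = \frac{649}{15}$)
$k{\left(d,P \right)} = 20 + P + d$ ($k{\left(d,P \right)} = \left(P + d\right) + 4 \cdot 5 = \left(P + d\right) + 20 = 20 + P + d$)
$G + k{\left(-180,j{\left(-4 \right)} \right)} = 24108 + \left(20 + \frac{649}{15} - 180\right) = 24108 - \frac{1751}{15} = \frac{359869}{15}$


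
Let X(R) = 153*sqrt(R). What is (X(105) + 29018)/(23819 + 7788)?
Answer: 29018/31607 + 153*sqrt(105)/31607 ≈ 0.96769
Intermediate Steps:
(X(105) + 29018)/(23819 + 7788) = (153*sqrt(105) + 29018)/(23819 + 7788) = (29018 + 153*sqrt(105))/31607 = (29018 + 153*sqrt(105))*(1/31607) = 29018/31607 + 153*sqrt(105)/31607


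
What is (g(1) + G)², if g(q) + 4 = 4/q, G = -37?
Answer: 1369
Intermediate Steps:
g(q) = -4 + 4/q
(g(1) + G)² = ((-4 + 4/1) - 37)² = ((-4 + 4*1) - 37)² = ((-4 + 4) - 37)² = (0 - 37)² = (-37)² = 1369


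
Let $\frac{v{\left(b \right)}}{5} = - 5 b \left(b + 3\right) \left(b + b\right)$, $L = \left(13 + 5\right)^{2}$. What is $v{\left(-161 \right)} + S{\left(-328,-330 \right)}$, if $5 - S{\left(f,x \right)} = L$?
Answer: $204775581$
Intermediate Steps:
$L = 324$ ($L = 18^{2} = 324$)
$S{\left(f,x \right)} = -319$ ($S{\left(f,x \right)} = 5 - 324 = -319$)
$v{\left(b \right)} = - 50 b^{2} \left(3 + b\right)$ ($v{\left(b \right)} = 5 - 5 b \left(b + 3\right) \left(b + b\right) = 5 - 5 b \left(3 + b\right) 2 b = 5 - 5 b 2 b \left(3 + b\right) = 5 \left(- 10 b^{2} \left(3 + b\right)\right) = - 50 b^{2} \left(3 + b\right)$)
$v{\left(-161 \right)} + S{\left(-328,-330 \right)} = 50 \left(-161\right)^{2} \left(-3 - -161\right) - 319 = 50 \cdot 25921 \left(-3 + 161\right) - 319 = 50 \cdot 25921 \cdot 158 - 319 = 204775900 - 319 = 204775581$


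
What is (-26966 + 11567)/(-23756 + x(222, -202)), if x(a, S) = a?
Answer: 15399/23534 ≈ 0.65433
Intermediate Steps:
(-26966 + 11567)/(-23756 + x(222, -202)) = (-26966 + 11567)/(-23756 + 222) = -15399/(-23534) = -15399*(-1/23534) = 15399/23534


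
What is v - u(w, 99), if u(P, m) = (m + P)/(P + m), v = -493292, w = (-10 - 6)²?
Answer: -493293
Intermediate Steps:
w = 256 (w = (-16)² = 256)
u(P, m) = 1 (u(P, m) = (P + m)/(P + m) = 1)
v - u(w, 99) = -493292 - 1*1 = -493292 - 1 = -493293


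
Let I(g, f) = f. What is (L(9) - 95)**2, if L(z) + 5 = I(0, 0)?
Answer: 10000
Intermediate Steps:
L(z) = -5 (L(z) = -5 + 0 = -5)
(L(9) - 95)**2 = (-5 - 95)**2 = (-100)**2 = 10000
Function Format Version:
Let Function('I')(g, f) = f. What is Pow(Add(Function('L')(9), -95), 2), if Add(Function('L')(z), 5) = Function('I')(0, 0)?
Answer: 10000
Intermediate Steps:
Function('L')(z) = -5 (Function('L')(z) = Add(-5, 0) = -5)
Pow(Add(Function('L')(9), -95), 2) = Pow(Add(-5, -95), 2) = Pow(-100, 2) = 10000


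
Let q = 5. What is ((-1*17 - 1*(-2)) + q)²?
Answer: 100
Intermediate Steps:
((-1*17 - 1*(-2)) + q)² = ((-1*17 - 1*(-2)) + 5)² = ((-17 + 2) + 5)² = (-15 + 5)² = (-10)² = 100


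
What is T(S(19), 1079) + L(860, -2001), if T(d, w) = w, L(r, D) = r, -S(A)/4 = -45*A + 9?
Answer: 1939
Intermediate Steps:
S(A) = -36 + 180*A (S(A) = -4*(-45*A + 9) = -4*(9 - 45*A) = -36 + 180*A)
T(S(19), 1079) + L(860, -2001) = 1079 + 860 = 1939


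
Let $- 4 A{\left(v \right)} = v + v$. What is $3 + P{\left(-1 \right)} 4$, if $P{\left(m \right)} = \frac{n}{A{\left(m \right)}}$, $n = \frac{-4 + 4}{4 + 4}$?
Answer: $3$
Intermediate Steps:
$A{\left(v \right)} = - \frac{v}{2}$ ($A{\left(v \right)} = - \frac{v + v}{4} = - \frac{2 v}{4} = - \frac{v}{2}$)
$n = 0$ ($n = \frac{0}{8} = 0 \cdot \frac{1}{8} = 0$)
$P{\left(m \right)} = 0$ ($P{\left(m \right)} = \frac{0}{\left(- \frac{1}{2}\right) m} = 0 \left(- \frac{2}{m}\right) = 0$)
$3 + P{\left(-1 \right)} 4 = 3 + 0 \cdot 4 = 3 + 0 = 3$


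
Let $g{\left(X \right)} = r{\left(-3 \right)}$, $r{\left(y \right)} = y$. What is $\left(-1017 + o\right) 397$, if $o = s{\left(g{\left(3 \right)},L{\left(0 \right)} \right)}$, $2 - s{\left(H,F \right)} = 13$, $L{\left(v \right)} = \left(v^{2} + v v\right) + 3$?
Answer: $-408116$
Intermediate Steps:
$g{\left(X \right)} = -3$
$L{\left(v \right)} = 3 + 2 v^{2}$ ($L{\left(v \right)} = \left(v^{2} + v^{2}\right) + 3 = 2 v^{2} + 3 = 3 + 2 v^{2}$)
$s{\left(H,F \right)} = -11$ ($s{\left(H,F \right)} = 2 - 13 = -11$)
$o = -11$
$\left(-1017 + o\right) 397 = \left(-1017 - 11\right) 397 = \left(-1028\right) 397 = -408116$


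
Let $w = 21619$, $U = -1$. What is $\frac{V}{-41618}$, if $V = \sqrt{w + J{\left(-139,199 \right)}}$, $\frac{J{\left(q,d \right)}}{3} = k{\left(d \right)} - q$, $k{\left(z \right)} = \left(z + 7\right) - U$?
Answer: $- \frac{\sqrt{22657}}{41618} \approx -0.0036168$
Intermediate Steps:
$k{\left(z \right)} = 8 + z$ ($k{\left(z \right)} = \left(z + 7\right) - -1 = \left(7 + z\right) + 1 = 8 + z$)
$J{\left(q,d \right)} = 24 - 3 q + 3 d$ ($J{\left(q,d \right)} = 3 \left(\left(8 + d\right) - q\right) = 3 \left(8 + d - q\right) = 24 - 3 q + 3 d$)
$V = \sqrt{22657}$ ($V = \sqrt{21619 + \left(24 - -417 + 3 \cdot 199\right)} = \sqrt{21619 + \left(24 + 417 + 597\right)} = \sqrt{21619 + 1038} = \sqrt{22657} \approx 150.52$)
$\frac{V}{-41618} = \frac{\sqrt{22657}}{-41618} = \sqrt{22657} \left(- \frac{1}{41618}\right) = - \frac{\sqrt{22657}}{41618}$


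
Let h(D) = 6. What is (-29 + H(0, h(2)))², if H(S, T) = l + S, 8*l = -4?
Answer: 3481/4 ≈ 870.25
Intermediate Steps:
l = -½ (l = (⅛)*(-4) = -½ ≈ -0.50000)
H(S, T) = -½ + S
(-29 + H(0, h(2)))² = (-29 + (-½ + 0))² = (-29 - ½)² = (-59/2)² = 3481/4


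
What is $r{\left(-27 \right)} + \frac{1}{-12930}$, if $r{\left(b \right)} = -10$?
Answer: $- \frac{129301}{12930} \approx -10.0$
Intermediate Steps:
$r{\left(-27 \right)} + \frac{1}{-12930} = -10 + \frac{1}{-12930} = -10 - \frac{1}{12930} = - \frac{129301}{12930}$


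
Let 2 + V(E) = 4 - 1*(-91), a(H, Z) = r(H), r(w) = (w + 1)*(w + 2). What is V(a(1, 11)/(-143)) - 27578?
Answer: -27485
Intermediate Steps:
r(w) = (1 + w)*(2 + w)
a(H, Z) = 2 + H² + 3*H
V(E) = 93 (V(E) = -2 + (4 - 1*(-91)) = -2 + (4 + 91) = -2 + 95 = 93)
V(a(1, 11)/(-143)) - 27578 = 93 - 27578 = -27485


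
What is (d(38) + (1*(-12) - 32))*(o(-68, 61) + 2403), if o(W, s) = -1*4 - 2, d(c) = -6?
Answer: -119850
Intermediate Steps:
o(W, s) = -6 (o(W, s) = -4 - 2 = -6)
(d(38) + (1*(-12) - 32))*(o(-68, 61) + 2403) = (-6 + (1*(-12) - 32))*(-6 + 2403) = (-6 + (-12 - 32))*2397 = (-6 - 44)*2397 = -50*2397 = -119850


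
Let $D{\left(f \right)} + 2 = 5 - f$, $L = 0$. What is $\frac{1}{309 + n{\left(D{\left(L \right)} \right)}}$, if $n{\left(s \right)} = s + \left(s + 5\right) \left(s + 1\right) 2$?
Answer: $\frac{1}{376} \approx 0.0026596$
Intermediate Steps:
$D{\left(f \right)} = 3 - f$ ($D{\left(f \right)} = -2 - \left(-5 + f\right) = 3 - f$)
$n{\left(s \right)} = s + 2 \left(1 + s\right) \left(5 + s\right)$ ($n{\left(s \right)} = s + \left(5 + s\right) \left(1 + s\right) 2 = s + \left(1 + s\right) \left(5 + s\right) 2 = s + 2 \left(1 + s\right) \left(5 + s\right)$)
$\frac{1}{309 + n{\left(D{\left(L \right)} \right)}} = \frac{1}{309 + \left(10 + 2 \left(3 - 0\right)^{2} + 13 \left(3 - 0\right)\right)} = \frac{1}{309 + \left(10 + 2 \left(3 + 0\right)^{2} + 13 \left(3 + 0\right)\right)} = \frac{1}{309 + \left(10 + 2 \cdot 3^{2} + 13 \cdot 3\right)} = \frac{1}{309 + \left(10 + 2 \cdot 9 + 39\right)} = \frac{1}{309 + \left(10 + 18 + 39\right)} = \frac{1}{309 + 67} = \frac{1}{376}$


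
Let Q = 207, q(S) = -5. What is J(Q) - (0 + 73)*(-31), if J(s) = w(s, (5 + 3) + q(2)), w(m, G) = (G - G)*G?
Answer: 2263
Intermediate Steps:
w(m, G) = 0 (w(m, G) = 0*G = 0)
J(s) = 0
J(Q) - (0 + 73)*(-31) = 0 - (0 + 73)*(-31) = 0 - 73*(-31) = 0 - 1*(-2263) = 0 + 2263 = 2263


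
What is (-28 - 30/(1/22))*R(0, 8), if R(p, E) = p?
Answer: 0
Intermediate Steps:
(-28 - 30/(1/22))*R(0, 8) = (-28 - 30/(1/22))*0 = (-28 - 30/1/22)*0 = (-28 - 30*22)*0 = (-28 - 660)*0 = -688*0 = 0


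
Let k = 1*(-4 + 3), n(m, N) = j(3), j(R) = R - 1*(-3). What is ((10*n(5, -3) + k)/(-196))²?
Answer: 3481/38416 ≈ 0.090613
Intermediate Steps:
j(R) = 3 + R (j(R) = R + 3 = 3 + R)
n(m, N) = 6 (n(m, N) = 3 + 3 = 6)
k = -1 (k = 1*(-1) = -1)
((10*n(5, -3) + k)/(-196))² = ((10*6 - 1)/(-196))² = ((60 - 1)*(-1/196))² = (59*(-1/196))² = (-59/196)² = 3481/38416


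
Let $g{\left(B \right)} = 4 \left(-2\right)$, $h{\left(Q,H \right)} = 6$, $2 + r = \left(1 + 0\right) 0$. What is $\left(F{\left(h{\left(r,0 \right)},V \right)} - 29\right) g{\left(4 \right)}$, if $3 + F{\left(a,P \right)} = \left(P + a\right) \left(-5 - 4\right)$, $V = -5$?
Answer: $328$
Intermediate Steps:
$r = -2$ ($r = -2 + \left(1 + 0\right) 0 = -2 + 1 \cdot 0 = -2 + 0 = -2$)
$g{\left(B \right)} = -8$
$F{\left(a,P \right)} = -3 - 9 P - 9 a$ ($F{\left(a,P \right)} = -3 + \left(P + a\right) \left(-5 - 4\right) = -3 + \left(P + a\right) \left(-9\right) = -3 - \left(9 P + 9 a\right) = -3 - 9 P - 9 a$)
$\left(F{\left(h{\left(r,0 \right)},V \right)} - 29\right) g{\left(4 \right)} = \left(\left(-3 - -45 - 54\right) - 29\right) \left(-8\right) = \left(\left(-3 + 45 - 54\right) - 29\right) \left(-8\right) = \left(-12 - 29\right) \left(-8\right) = \left(-41\right) \left(-8\right) = 328$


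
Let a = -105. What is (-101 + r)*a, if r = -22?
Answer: 12915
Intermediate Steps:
(-101 + r)*a = (-101 - 22)*(-105) = -123*(-105) = 12915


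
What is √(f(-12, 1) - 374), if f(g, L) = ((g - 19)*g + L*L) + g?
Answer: I*√13 ≈ 3.6056*I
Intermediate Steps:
f(g, L) = g + L² + g*(-19 + g) (f(g, L) = ((-19 + g)*g + L²) + g = (g*(-19 + g) + L²) + g = (L² + g*(-19 + g)) + g = g + L² + g*(-19 + g))
√(f(-12, 1) - 374) = √((1² + (-12)² - 18*(-12)) - 374) = √((1 + 144 + 216) - 374) = √(361 - 374) = √(-13) = I*√13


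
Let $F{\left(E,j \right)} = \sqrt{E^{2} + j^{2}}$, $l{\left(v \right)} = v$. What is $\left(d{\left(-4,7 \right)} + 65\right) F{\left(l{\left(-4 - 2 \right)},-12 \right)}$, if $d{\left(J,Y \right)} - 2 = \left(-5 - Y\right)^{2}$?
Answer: $1266 \sqrt{5} \approx 2830.9$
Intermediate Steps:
$d{\left(J,Y \right)} = 2 + \left(-5 - Y\right)^{2}$
$\left(d{\left(-4,7 \right)} + 65\right) F{\left(l{\left(-4 - 2 \right)},-12 \right)} = \left(\left(2 + \left(5 + 7\right)^{2}\right) + 65\right) \sqrt{\left(-4 - 2\right)^{2} + \left(-12\right)^{2}} = \left(\left(2 + 12^{2}\right) + 65\right) \sqrt{\left(-6\right)^{2} + 144} = \left(\left(2 + 144\right) + 65\right) \sqrt{36 + 144} = \left(146 + 65\right) \sqrt{180} = 211 \cdot 6 \sqrt{5} = 1266 \sqrt{5}$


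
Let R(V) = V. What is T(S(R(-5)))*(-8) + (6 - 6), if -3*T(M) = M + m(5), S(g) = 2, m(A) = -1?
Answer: 8/3 ≈ 2.6667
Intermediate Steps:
T(M) = ⅓ - M/3 (T(M) = -(M - 1)/3 = -(-1 + M)/3 = ⅓ - M/3)
T(S(R(-5)))*(-8) + (6 - 6) = (⅓ - ⅓*2)*(-8) + (6 - 6) = (⅓ - ⅔)*(-8) + 0 = -⅓*(-8) + 0 = 8/3 + 0 = 8/3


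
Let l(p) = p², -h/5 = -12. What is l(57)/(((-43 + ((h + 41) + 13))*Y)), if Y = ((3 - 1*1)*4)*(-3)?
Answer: -1083/568 ≈ -1.9067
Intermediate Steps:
h = 60 (h = -5*(-12) = 60)
Y = -24 (Y = ((3 - 1)*4)*(-3) = (2*4)*(-3) = 8*(-3) = -24)
l(57)/(((-43 + ((h + 41) + 13))*Y)) = 57²/(((-43 + ((60 + 41) + 13))*(-24))) = 3249/(((-43 + (101 + 13))*(-24))) = 3249/(((-43 + 114)*(-24))) = 3249/((71*(-24))) = 3249/(-1704) = 3249*(-1/1704) = -1083/568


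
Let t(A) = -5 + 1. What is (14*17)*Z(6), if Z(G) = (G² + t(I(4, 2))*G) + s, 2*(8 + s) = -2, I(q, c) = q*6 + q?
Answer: 714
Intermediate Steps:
I(q, c) = 7*q (I(q, c) = 6*q + q = 7*q)
t(A) = -4
s = -9 (s = -8 + (½)*(-2) = -8 - 1 = -9)
Z(G) = -9 + G² - 4*G (Z(G) = (G² - 4*G) - 9 = -9 + G² - 4*G)
(14*17)*Z(6) = (14*17)*(-9 + 6² - 4*6) = 238*(-9 + 36 - 24) = 238*3 = 714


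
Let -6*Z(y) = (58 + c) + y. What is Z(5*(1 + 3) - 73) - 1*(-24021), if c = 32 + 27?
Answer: 72031/3 ≈ 24010.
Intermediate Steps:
c = 59
Z(y) = -39/2 - y/6 (Z(y) = -((58 + 59) + y)/6 = -(117 + y)/6 = -39/2 - y/6)
Z(5*(1 + 3) - 73) - 1*(-24021) = (-39/2 - (5*(1 + 3) - 73)/6) - 1*(-24021) = (-39/2 - (5*4 - 73)/6) + 24021 = (-39/2 - (20 - 73)/6) + 24021 = (-39/2 - ⅙*(-53)) + 24021 = (-39/2 + 53/6) + 24021 = -32/3 + 24021 = 72031/3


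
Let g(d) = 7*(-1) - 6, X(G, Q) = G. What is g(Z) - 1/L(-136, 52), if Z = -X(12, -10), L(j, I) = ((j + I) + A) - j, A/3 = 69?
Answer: -3368/259 ≈ -13.004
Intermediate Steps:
A = 207 (A = 3*69 = 207)
L(j, I) = 207 + I (L(j, I) = ((j + I) + 207) - j = ((I + j) + 207) - j = (207 + I + j) - j = 207 + I)
Z = -12 (Z = -1*12 = -12)
g(d) = -13 (g(d) = -7 - 6 = -13)
g(Z) - 1/L(-136, 52) = -13 - 1/(207 + 52) = -13 - 1/259 = -3368/259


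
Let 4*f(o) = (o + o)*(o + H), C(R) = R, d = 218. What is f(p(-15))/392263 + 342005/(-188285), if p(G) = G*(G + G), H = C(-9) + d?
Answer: -21247589788/14771447791 ≈ -1.4384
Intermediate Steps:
H = 209 (H = -9 + 218 = 209)
p(G) = 2*G² (p(G) = G*(2*G) = 2*G²)
f(o) = o*(209 + o)/2 (f(o) = ((o + o)*(o + 209))/4 = ((2*o)*(209 + o))/4 = (2*o*(209 + o))/4 = o*(209 + o)/2)
f(p(-15))/392263 + 342005/(-188285) = ((2*(-15)²)*(209 + 2*(-15)²)/2)/392263 + 342005/(-188285) = ((2*225)*(209 + 2*225)/2)*(1/392263) + 342005*(-1/188285) = ((½)*450*(209 + 450))*(1/392263) - 68401/37657 = ((½)*450*659)*(1/392263) - 68401/37657 = 148275*(1/392263) - 68401/37657 = 148275/392263 - 68401/37657 = -21247589788/14771447791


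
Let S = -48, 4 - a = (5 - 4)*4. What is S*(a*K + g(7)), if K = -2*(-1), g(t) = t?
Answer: -336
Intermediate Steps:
a = 0 (a = 4 - (5 - 4)*4 = 4 - 4 = 0)
K = 2
S*(a*K + g(7)) = -48*(0*2 + 7) = -48*(0 + 7) = -48*7 = -336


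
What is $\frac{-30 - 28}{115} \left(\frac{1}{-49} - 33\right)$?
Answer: $\frac{93844}{5635} \approx 16.654$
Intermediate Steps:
$\frac{-30 - 28}{115} \left(\frac{1}{-49} - 33\right) = \left(-58\right) \frac{1}{115} \left(- \frac{1}{49} - 33\right) = \left(- \frac{58}{115}\right) \left(- \frac{1618}{49}\right) = \frac{93844}{5635}$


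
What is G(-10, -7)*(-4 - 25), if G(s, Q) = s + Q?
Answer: 493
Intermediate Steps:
G(s, Q) = Q + s
G(-10, -7)*(-4 - 25) = (-7 - 10)*(-4 - 25) = -17*(-29) = 493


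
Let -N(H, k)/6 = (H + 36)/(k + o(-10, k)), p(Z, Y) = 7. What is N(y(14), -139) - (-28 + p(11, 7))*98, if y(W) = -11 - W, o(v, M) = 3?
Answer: 139977/68 ≈ 2058.5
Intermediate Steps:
N(H, k) = -6*(36 + H)/(3 + k) (N(H, k) = -6*(H + 36)/(k + 3) = -6*(36 + H)/(3 + k))
N(y(14), -139) - (-28 + p(11, 7))*98 = 6*(-36 - (-11 - 1*14))/(3 - 139) - (-28 + 7)*98 = 6*(-36 - (-11 - 14))/(-136) - (-21)*98 = 6*(-1/136)*(-36 - 1*(-25)) - 1*(-2058) = 6*(-1/136)*(-36 + 25) + 2058 = 6*(-1/136)*(-11) + 2058 = 33/68 + 2058 = 139977/68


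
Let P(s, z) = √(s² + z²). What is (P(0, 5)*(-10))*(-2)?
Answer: 100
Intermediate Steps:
(P(0, 5)*(-10))*(-2) = (√(0² + 5²)*(-10))*(-2) = (√(0 + 25)*(-10))*(-2) = (√25*(-10))*(-2) = (5*(-10))*(-2) = -50*(-2) = 100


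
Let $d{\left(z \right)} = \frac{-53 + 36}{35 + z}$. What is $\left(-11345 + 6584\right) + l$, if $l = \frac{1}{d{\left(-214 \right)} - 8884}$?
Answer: $- \frac{7571032838}{1590219} \approx -4761.0$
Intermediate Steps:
$d{\left(z \right)} = - \frac{17}{35 + z}$
$l = - \frac{179}{1590219}$ ($l = \frac{1}{- \frac{17}{35 - 214} - 8884} = \frac{1}{- \frac{17}{-179} - 8884} = \frac{1}{\left(-17\right) \left(- \frac{1}{179}\right) - 8884} = \frac{1}{\frac{17}{179} - 8884} = \frac{1}{- \frac{1590219}{179}} = - \frac{179}{1590219} \approx -0.00011256$)
$\left(-11345 + 6584\right) + l = \left(-11345 + 6584\right) - \frac{179}{1590219} = -4761 - \frac{179}{1590219} = - \frac{7571032838}{1590219}$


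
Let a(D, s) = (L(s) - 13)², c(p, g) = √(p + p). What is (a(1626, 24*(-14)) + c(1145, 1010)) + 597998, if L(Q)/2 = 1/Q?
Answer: 16882669777/28224 + √2290 ≈ 5.9822e+5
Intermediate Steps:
L(Q) = 2/Q
c(p, g) = √2*√p (c(p, g) = √(2*p) = √2*√p)
a(D, s) = (-13 + 2/s)² (a(D, s) = (2/s - 13)² = (-13 + 2/s)²)
(a(1626, 24*(-14)) + c(1145, 1010)) + 597998 = ((-2 + 13*(24*(-14)))²/(24*(-14))² + √2*√1145) + 597998 = ((-2 + 13*(-336))²/(-336)² + √2290) + 597998 = ((-2 - 4368)²/112896 + √2290) + 597998 = ((1/112896)*(-4370)² + √2290) + 597998 = ((1/112896)*19096900 + √2290) + 597998 = (4774225/28224 + √2290) + 597998 = 16882669777/28224 + √2290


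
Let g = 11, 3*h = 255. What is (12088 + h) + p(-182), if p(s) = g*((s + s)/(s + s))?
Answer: 12184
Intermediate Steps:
h = 85 (h = (⅓)*255 = 85)
p(s) = 11 (p(s) = 11*((s + s)/(s + s)) = 11*((2*s)/((2*s))) = 11*((2*s)*(1/(2*s))) = 11*1 = 11)
(12088 + h) + p(-182) = (12088 + 85) + 11 = 12173 + 11 = 12184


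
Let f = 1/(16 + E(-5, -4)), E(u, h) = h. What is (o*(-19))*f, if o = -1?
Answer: 19/12 ≈ 1.5833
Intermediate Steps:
f = 1/12 (f = 1/(16 - 4) = 1/12 ≈ 0.083333)
(o*(-19))*f = -1*(-19)*(1/12) = 19*(1/12) = 19/12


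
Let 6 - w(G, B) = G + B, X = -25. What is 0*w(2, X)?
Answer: 0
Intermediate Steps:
w(G, B) = 6 - B - G (w(G, B) = 6 - (G + B) = 6 - (B + G) = 6 + (-B - G) = 6 - B - G)
0*w(2, X) = 0*(6 - 1*(-25) - 1*2) = 0*(6 + 25 - 2) = 0*29 = 0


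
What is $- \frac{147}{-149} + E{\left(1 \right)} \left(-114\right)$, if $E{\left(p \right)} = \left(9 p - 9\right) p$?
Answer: $\frac{147}{149} \approx 0.98658$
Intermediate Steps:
$E{\left(p \right)} = p \left(-9 + 9 p\right)$ ($E{\left(p \right)} = \left(-9 + 9 p\right) p = p \left(-9 + 9 p\right)$)
$- \frac{147}{-149} + E{\left(1 \right)} \left(-114\right) = - \frac{147}{-149} + 9 \cdot 1 \left(-1 + 1\right) \left(-114\right) = \left(-147\right) \left(- \frac{1}{149}\right) + 9 \cdot 1 \cdot 0 \left(-114\right) = \frac{147}{149} + 0 \left(-114\right) = \frac{147}{149} + 0 = \frac{147}{149}$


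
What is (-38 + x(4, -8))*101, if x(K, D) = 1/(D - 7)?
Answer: -57671/15 ≈ -3844.7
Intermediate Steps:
x(K, D) = 1/(-7 + D)
(-38 + x(4, -8))*101 = (-38 + 1/(-7 - 8))*101 = (-38 + 1/(-15))*101 = (-38 - 1/15)*101 = -571/15*101 = -57671/15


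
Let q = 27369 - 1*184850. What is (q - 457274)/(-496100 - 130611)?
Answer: 614755/626711 ≈ 0.98092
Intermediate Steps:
q = -157481 (q = 27369 - 184850 = -157481)
(q - 457274)/(-496100 - 130611) = (-157481 - 457274)/(-496100 - 130611) = -614755/(-626711) = -614755*(-1/626711) = 614755/626711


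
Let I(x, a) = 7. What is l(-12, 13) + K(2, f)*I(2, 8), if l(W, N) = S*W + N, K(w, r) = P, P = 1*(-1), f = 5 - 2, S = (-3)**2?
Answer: -102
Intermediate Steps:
S = 9
f = 3
P = -1
K(w, r) = -1
l(W, N) = N + 9*W (l(W, N) = 9*W + N = N + 9*W)
l(-12, 13) + K(2, f)*I(2, 8) = (13 + 9*(-12)) - 1*7 = (13 - 108) - 7 = -95 - 7 = -102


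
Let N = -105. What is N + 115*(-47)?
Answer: -5510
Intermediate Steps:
N + 115*(-47) = -105 + 115*(-47) = -105 - 5405 = -5510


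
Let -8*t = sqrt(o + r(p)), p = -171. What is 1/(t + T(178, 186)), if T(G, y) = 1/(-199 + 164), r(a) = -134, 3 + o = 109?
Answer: -560/8591 + 4900*I*sqrt(7)/8591 ≈ -0.065184 + 1.509*I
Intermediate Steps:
o = 106 (o = -3 + 109 = 106)
T(G, y) = -1/35 (T(G, y) = 1/(-35) = -1/35)
t = -I*sqrt(7)/4 (t = -sqrt(106 - 134)/8 = -I*sqrt(7)/4 ≈ -0.66144*I)
1/(t + T(178, 186)) = 1/(-I*sqrt(7)/4 - 1/35) = 1/(-1/35 - I*sqrt(7)/4)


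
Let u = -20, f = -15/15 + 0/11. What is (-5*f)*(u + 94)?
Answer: 370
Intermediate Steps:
f = -1 (f = -15*1/15 + 0*(1/11) = -1 + 0 = -1)
(-5*f)*(u + 94) = (-5*(-1))*(-20 + 94) = 5*74 = 370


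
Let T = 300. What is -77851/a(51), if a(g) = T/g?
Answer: -1323467/100 ≈ -13235.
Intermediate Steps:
a(g) = 300/g
-77851/a(51) = -77851/(300/51) = -77851/(300*(1/51)) = -77851/100/17 = -77851*17/100 = -1323467/100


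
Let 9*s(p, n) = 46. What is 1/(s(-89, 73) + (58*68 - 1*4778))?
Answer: -9/7460 ≈ -0.0012064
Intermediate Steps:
s(p, n) = 46/9 (s(p, n) = (⅑)*46 = 46/9)
1/(s(-89, 73) + (58*68 - 1*4778)) = 1/(46/9 + (58*68 - 1*4778)) = 1/(46/9 + (3944 - 4778)) = 1/(46/9 - 834) = 1/(-7460/9) = -9/7460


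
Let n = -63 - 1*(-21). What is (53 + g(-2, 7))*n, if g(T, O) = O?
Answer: -2520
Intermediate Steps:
n = -42 (n = -63 + 21 = -42)
(53 + g(-2, 7))*n = (53 + 7)*(-42) = 60*(-42) = -2520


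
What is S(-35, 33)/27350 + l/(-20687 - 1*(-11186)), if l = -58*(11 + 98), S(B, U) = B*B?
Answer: 7381817/10394094 ≈ 0.71019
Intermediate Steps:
S(B, U) = B²
l = -6322 (l = -58*109 = -6322)
S(-35, 33)/27350 + l/(-20687 - 1*(-11186)) = (-35)²/27350 - 6322/(-20687 - 1*(-11186)) = 1225*(1/27350) - 6322/(-20687 + 11186) = 49/1094 - 6322/(-9501) = 49/1094 - 6322*(-1/9501) = 49/1094 + 6322/9501 = 7381817/10394094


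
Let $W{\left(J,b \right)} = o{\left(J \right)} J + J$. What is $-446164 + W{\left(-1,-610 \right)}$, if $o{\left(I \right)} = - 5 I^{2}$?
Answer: $-446160$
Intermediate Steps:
$W{\left(J,b \right)} = J - 5 J^{3}$ ($W{\left(J,b \right)} = - 5 J^{2} J + J = - 5 J^{3} + J = J - 5 J^{3}$)
$-446164 + W{\left(-1,-610 \right)} = -446164 - \left(1 + 5 \left(-1\right)^{3}\right) = -446164 - -4 = -446164 + \left(-1 + 5\right) = -446164 + 4 = -446160$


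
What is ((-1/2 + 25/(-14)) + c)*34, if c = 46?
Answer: 10404/7 ≈ 1486.3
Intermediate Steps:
((-1/2 + 25/(-14)) + c)*34 = ((-1/2 + 25/(-14)) + 46)*34 = ((-1*½ + 25*(-1/14)) + 46)*34 = ((-½ - 25/14) + 46)*34 = (-16/7 + 46)*34 = (306/7)*34 = 10404/7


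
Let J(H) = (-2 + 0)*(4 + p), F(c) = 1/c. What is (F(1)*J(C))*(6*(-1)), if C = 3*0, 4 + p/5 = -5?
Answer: -492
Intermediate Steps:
p = -45 (p = -20 + 5*(-5) = -20 - 25 = -45)
C = 0
J(H) = 82 (J(H) = (-2 + 0)*(4 - 45) = -2*(-41) = 82)
(F(1)*J(C))*(6*(-1)) = (82/1)*(6*(-1)) = (1*82)*(-6) = 82*(-6) = -492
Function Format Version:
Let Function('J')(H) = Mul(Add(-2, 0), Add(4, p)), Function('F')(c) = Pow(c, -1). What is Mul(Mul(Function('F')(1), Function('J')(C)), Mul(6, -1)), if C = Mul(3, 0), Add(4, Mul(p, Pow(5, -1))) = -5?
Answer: -492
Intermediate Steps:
p = -45 (p = Add(-20, Mul(5, -5)) = Add(-20, -25) = -45)
C = 0
Function('J')(H) = 82 (Function('J')(H) = Mul(Add(-2, 0), Add(4, -45)) = Mul(-2, -41) = 82)
Mul(Mul(Function('F')(1), Function('J')(C)), Mul(6, -1)) = Mul(Mul(Pow(1, -1), 82), Mul(6, -1)) = Mul(Mul(1, 82), -6) = Mul(82, -6) = -492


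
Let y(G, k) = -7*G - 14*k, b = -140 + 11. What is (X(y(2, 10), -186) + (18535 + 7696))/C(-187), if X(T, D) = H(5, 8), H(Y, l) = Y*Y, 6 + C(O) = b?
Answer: -8752/45 ≈ -194.49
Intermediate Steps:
b = -129
C(O) = -135 (C(O) = -6 - 129 = -135)
y(G, k) = -14*k - 7*G
H(Y, l) = Y²
X(T, D) = 25 (X(T, D) = 5² = 25)
(X(y(2, 10), -186) + (18535 + 7696))/C(-187) = (25 + (18535 + 7696))/(-135) = (25 + 26231)*(-1/135) = 26256*(-1/135) = -8752/45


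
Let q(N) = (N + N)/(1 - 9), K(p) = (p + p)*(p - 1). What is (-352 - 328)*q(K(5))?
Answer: 6800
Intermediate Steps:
K(p) = 2*p*(-1 + p) (K(p) = (2*p)*(-1 + p) = 2*p*(-1 + p))
q(N) = -N/4 (q(N) = (2*N)/(-8) = (2*N)*(-⅛) = -N/4)
(-352 - 328)*q(K(5)) = (-352 - 328)*(-5*(-1 + 5)/2) = -(-170)*2*5*4 = -(-170)*40 = -680*(-10) = 6800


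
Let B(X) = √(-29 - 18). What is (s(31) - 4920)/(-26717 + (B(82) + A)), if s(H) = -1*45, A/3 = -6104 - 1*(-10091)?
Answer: 24421180/72579861 + 1655*I*√47/72579861 ≈ 0.33647 + 0.00015633*I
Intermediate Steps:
A = 11961 (A = 3*(-6104 - 1*(-10091)) = 3*(-6104 + 10091) = 3*3987 = 11961)
s(H) = -45
B(X) = I*√47 (B(X) = √(-47) = I*√47)
(s(31) - 4920)/(-26717 + (B(82) + A)) = (-45 - 4920)/(-26717 + (I*√47 + 11961)) = -4965/(-26717 + (11961 + I*√47)) = -4965/(-14756 + I*√47)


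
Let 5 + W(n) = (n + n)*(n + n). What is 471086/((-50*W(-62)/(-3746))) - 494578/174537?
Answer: 8095349177944/3530010825 ≈ 2293.3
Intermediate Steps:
W(n) = -5 + 4*n**2 (W(n) = -5 + (n + n)*(n + n) = -5 + (2*n)*(2*n) = -5 + 4*n**2)
471086/((-50*W(-62)/(-3746))) - 494578/174537 = 471086/((-50*(-5 + 4*(-62)**2)/(-3746))) - 494578/174537 = 471086/((-50*(-5 + 4*3844)*(-1)/3746)) - 494578*1/174537 = 471086/((-50*(-5 + 15376)*(-1)/3746)) - 494578/174537 = 471086/((-768550*(-1)/3746)) - 494578/174537 = 471086/((-50*(-15371/3746))) - 494578/174537 = 471086/(384275/1873) - 494578/174537 = 471086*(1873/384275) - 494578/174537 = 46439162/20225 - 494578/174537 = 8095349177944/3530010825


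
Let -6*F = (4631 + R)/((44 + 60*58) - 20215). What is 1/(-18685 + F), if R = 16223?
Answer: -50073/935603578 ≈ -5.3519e-5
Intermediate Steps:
F = 10427/50073 (F = -(4631 + 16223)/(6*((44 + 60*58) - 20215)) = -10427/(3*((44 + 3480) - 20215)) = -10427/(3*(3524 - 20215)) = -10427/(3*(-16691)) = -10427*(-1)/(3*16691) = -⅙*(-20854/16691) = 10427/50073 ≈ 0.20824)
1/(-18685 + F) = 1/(-18685 + 10427/50073) = 1/(-935603578/50073) = -50073/935603578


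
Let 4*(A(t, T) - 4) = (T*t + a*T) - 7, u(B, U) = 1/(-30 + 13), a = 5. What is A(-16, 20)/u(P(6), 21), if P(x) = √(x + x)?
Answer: 3587/4 ≈ 896.75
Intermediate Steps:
P(x) = √2*√x (P(x) = √(2*x) = √2*√x)
u(B, U) = -1/17 (u(B, U) = 1/(-17) = -1/17)
A(t, T) = 9/4 + 5*T/4 + T*t/4 (A(t, T) = 4 + ((T*t + 5*T) - 7)/4 = 4 + ((5*T + T*t) - 7)/4 = 4 + (-7 + 5*T + T*t)/4 = 4 + (-7/4 + 5*T/4 + T*t/4) = 9/4 + 5*T/4 + T*t/4)
A(-16, 20)/u(P(6), 21) = (9/4 + (5/4)*20 + (¼)*20*(-16))/(-1/17) = (9/4 + 25 - 80)*(-17) = -211/4*(-17) = 3587/4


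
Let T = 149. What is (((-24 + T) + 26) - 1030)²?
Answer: 772641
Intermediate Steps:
(((-24 + T) + 26) - 1030)² = (((-24 + 149) + 26) - 1030)² = ((125 + 26) - 1030)² = (151 - 1030)² = (-879)² = 772641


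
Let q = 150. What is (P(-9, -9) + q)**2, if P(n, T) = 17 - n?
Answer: 30976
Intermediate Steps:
(P(-9, -9) + q)**2 = ((17 - 1*(-9)) + 150)**2 = ((17 + 9) + 150)**2 = (26 + 150)**2 = 176**2 = 30976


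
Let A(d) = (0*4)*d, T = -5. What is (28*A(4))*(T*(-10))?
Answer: 0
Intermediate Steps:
A(d) = 0 (A(d) = 0*d = 0)
(28*A(4))*(T*(-10)) = (28*0)*(-5*(-10)) = 0*50 = 0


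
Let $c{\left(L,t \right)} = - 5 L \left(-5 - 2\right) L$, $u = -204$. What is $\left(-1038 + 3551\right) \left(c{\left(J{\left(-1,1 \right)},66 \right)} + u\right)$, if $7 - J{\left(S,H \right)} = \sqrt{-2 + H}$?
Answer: $3709188 - 1231370 i \approx 3.7092 \cdot 10^{6} - 1.2314 \cdot 10^{6} i$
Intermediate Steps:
$J{\left(S,H \right)} = 7 - \sqrt{-2 + H}$
$c{\left(L,t \right)} = 35 L^{2}$ ($c{\left(L,t \right)} = - 5 L \left(-7\right) L = - 5 \left(- 7 L\right) L = 35 L L = 35 L^{2}$)
$\left(-1038 + 3551\right) \left(c{\left(J{\left(-1,1 \right)},66 \right)} + u\right) = \left(-1038 + 3551\right) \left(35 \left(7 - \sqrt{-2 + 1}\right)^{2} - 204\right) = 2513 \left(35 \left(7 - \sqrt{-1}\right)^{2} - 204\right) = 2513 \left(35 \left(7 - i\right)^{2} - 204\right) = 2513 \left(-204 + 35 \left(7 - i\right)^{2}\right) = -512652 + 87955 \left(7 - i\right)^{2}$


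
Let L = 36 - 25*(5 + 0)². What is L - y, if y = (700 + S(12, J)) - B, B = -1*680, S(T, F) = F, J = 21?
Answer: -1990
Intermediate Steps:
B = -680
y = 1401 (y = (700 + 21) - 1*(-680) = 721 + 680 = 1401)
L = -589 (L = 36 - 25*5² = 36 - 25*25 = 36 - 625 = -589)
L - y = -589 - 1*1401 = -589 - 1401 = -1990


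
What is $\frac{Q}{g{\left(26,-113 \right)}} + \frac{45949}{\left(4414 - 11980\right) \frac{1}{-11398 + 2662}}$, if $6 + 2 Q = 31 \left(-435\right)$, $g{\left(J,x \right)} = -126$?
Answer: $\frac{144241467}{2716} \approx 53108.0$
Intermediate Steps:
$Q = - \frac{13491}{2}$ ($Q = -3 + \frac{31 \left(-435\right)}{2} = -3 + \frac{1}{2} \left(-13485\right) = -3 - \frac{13485}{2} = - \frac{13491}{2} \approx -6745.5$)
$\frac{Q}{g{\left(26,-113 \right)}} + \frac{45949}{\left(4414 - 11980\right) \frac{1}{-11398 + 2662}} = - \frac{13491}{2 \left(-126\right)} + \frac{45949}{\left(4414 - 11980\right) \frac{1}{-11398 + 2662}} = \left(- \frac{13491}{2}\right) \left(- \frac{1}{126}\right) + \frac{45949}{\left(-7566\right) \frac{1}{-8736}} = \frac{1499}{28} + \frac{45949}{\left(-7566\right) \left(- \frac{1}{8736}\right)} = \frac{1499}{28} + \frac{45949}{\frac{97}{112}} = \frac{1499}{28} + 45949 \cdot \frac{112}{97} = \frac{1499}{28} + \frac{5146288}{97} = \frac{144241467}{2716}$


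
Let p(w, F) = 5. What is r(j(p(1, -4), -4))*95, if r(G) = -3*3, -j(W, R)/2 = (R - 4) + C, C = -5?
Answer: -855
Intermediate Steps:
j(W, R) = 18 - 2*R (j(W, R) = -2*((R - 4) - 5) = -2*((-4 + R) - 5) = -2*(-9 + R) = 18 - 2*R)
r(G) = -9
r(j(p(1, -4), -4))*95 = -9*95 = -855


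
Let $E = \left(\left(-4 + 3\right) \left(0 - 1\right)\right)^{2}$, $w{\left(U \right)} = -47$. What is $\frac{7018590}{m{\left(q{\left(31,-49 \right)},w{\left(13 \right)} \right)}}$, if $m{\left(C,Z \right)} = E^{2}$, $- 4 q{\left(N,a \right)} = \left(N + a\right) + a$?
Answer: $7018590$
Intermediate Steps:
$q{\left(N,a \right)} = - \frac{a}{2} - \frac{N}{4}$ ($q{\left(N,a \right)} = - \frac{\left(N + a\right) + a}{4} = - \frac{N + 2 a}{4} = - \frac{a}{2} - \frac{N}{4}$)
$E = 1$ ($E = \left(\left(-1\right) \left(-1\right)\right)^{2} = 1^{2} = 1$)
$m{\left(C,Z \right)} = 1$ ($m{\left(C,Z \right)} = 1^{2} = 1$)
$\frac{7018590}{m{\left(q{\left(31,-49 \right)},w{\left(13 \right)} \right)}} = \frac{7018590}{1} = 7018590 \cdot 1 = 7018590$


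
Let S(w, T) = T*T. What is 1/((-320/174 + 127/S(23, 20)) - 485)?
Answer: -34800/16930951 ≈ -0.0020554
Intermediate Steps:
S(w, T) = T²
1/((-320/174 + 127/S(23, 20)) - 485) = 1/((-320/174 + 127/(20²)) - 485) = 1/((-320*1/174 + 127/400) - 485) = 1/((-160/87 + 127*(1/400)) - 485) = 1/((-160/87 + 127/400) - 485) = 1/(-52951/34800 - 485) = 1/(-16930951/34800) = -34800/16930951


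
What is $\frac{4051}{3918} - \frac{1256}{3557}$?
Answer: $\frac{9488399}{13936326} \approx 0.68084$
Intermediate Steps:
$\frac{4051}{3918} - \frac{1256}{3557} = \frac{9488399}{13936326}$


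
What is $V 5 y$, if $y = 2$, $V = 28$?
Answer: $280$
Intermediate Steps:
$V 5 y = 28 \cdot 5 \cdot 2 = 140 \cdot 2 = 280$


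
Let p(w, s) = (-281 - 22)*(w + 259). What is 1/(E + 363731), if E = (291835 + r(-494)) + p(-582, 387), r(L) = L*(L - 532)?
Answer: 1/1260279 ≈ 7.9348e-7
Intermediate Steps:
r(L) = L*(-532 + L)
p(w, s) = -78477 - 303*w (p(w, s) = -303*(259 + w) = -78477 - 303*w)
E = 896548 (E = (291835 - 494*(-532 - 494)) + (-78477 - 303*(-582)) = (291835 - 494*(-1026)) + (-78477 + 176346) = (291835 + 506844) + 97869 = 798679 + 97869 = 896548)
1/(E + 363731) = 1/(896548 + 363731) = 1/1260279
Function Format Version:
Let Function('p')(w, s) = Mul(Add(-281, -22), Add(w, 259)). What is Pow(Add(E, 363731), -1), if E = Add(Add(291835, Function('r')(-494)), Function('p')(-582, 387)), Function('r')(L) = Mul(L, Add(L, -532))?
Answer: Rational(1, 1260279) ≈ 7.9348e-7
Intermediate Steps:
Function('r')(L) = Mul(L, Add(-532, L))
Function('p')(w, s) = Add(-78477, Mul(-303, w)) (Function('p')(w, s) = Mul(-303, Add(259, w)) = Add(-78477, Mul(-303, w)))
E = 896548 (E = Add(Add(291835, Mul(-494, Add(-532, -494))), Add(-78477, Mul(-303, -582))) = Add(Add(291835, Mul(-494, -1026)), Add(-78477, 176346)) = Add(Add(291835, 506844), 97869) = Add(798679, 97869) = 896548)
Pow(Add(E, 363731), -1) = Pow(Add(896548, 363731), -1) = Pow(1260279, -1) = Rational(1, 1260279)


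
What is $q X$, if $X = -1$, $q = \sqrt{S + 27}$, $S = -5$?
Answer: $- \sqrt{22} \approx -4.6904$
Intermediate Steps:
$q = \sqrt{22}$ ($q = \sqrt{-5 + 27} = \sqrt{22} \approx 4.6904$)
$q X = \sqrt{22} \left(-1\right) = - \sqrt{22}$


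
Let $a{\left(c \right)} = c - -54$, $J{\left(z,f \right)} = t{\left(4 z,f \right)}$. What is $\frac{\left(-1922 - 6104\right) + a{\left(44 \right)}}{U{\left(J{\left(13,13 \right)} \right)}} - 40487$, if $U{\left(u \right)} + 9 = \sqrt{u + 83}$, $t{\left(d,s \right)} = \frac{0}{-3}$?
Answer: $-76163 - 3964 \sqrt{83} \approx -1.1228 \cdot 10^{5}$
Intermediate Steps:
$t{\left(d,s \right)} = 0$ ($t{\left(d,s \right)} = 0 \left(- \frac{1}{3}\right) = 0$)
$J{\left(z,f \right)} = 0$
$U{\left(u \right)} = -9 + \sqrt{83 + u}$ ($U{\left(u \right)} = -9 + \sqrt{u + 83} = -9 + \sqrt{83 + u}$)
$a{\left(c \right)} = 54 + c$ ($a{\left(c \right)} = c + 54 = 54 + c$)
$\frac{\left(-1922 - 6104\right) + a{\left(44 \right)}}{U{\left(J{\left(13,13 \right)} \right)}} - 40487 = \frac{\left(-1922 - 6104\right) + \left(54 + 44\right)}{-9 + \sqrt{83 + 0}} - 40487 = \frac{-8026 + 98}{-9 + \sqrt{83}} - 40487 = - \frac{7928}{-9 + \sqrt{83}} - 40487 = -40487 - \frac{7928}{-9 + \sqrt{83}}$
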